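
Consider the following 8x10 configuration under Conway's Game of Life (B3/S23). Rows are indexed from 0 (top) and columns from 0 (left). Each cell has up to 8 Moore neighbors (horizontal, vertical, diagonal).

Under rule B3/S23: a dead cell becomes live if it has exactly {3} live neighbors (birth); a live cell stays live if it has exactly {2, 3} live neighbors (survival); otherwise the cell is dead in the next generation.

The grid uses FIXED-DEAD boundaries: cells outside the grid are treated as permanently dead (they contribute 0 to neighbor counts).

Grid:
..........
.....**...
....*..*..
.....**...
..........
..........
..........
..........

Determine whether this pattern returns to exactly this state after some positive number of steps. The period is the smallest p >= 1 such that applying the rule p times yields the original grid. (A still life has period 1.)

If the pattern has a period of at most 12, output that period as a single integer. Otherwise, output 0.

Answer: 1

Derivation:
Simulating and comparing each generation to the original:
Gen 0 (original, given above): 6 live cells
Gen 1: 6 live cells, MATCHES original -> period = 1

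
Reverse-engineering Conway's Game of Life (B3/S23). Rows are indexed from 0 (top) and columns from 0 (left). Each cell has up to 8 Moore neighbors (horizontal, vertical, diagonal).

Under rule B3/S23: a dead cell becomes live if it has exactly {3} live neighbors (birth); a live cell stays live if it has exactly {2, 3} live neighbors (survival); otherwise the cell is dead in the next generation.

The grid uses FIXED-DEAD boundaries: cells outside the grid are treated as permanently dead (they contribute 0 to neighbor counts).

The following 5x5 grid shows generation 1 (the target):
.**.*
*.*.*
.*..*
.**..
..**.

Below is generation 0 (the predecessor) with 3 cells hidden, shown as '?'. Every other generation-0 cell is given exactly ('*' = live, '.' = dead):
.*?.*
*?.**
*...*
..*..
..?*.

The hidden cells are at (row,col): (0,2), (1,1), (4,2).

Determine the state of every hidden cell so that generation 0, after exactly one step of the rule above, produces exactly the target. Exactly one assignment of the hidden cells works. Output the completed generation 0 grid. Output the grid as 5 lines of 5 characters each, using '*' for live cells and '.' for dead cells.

Hidden generation-0 cells (in order): (0,2), (1,1), (4,2).
A hidden cell only influences target cells in its own 3x3 neighborhood. Try each of the 2^3 = 8 assignments, step the completed generation 0 forward once under B3/S23, and compare with the target:
  (0,2)=. (1,1)=. (4,2)=. -> step gives (0,1)='.' but target has '*' -> reject
  (0,2)=. (1,1)=. (4,2)=* -> step gives (0,1)='.' but target has '*' -> reject
  (0,2)=. (1,1)=* (4,2)=. -> step gives (0,0)='*' but target has '.' -> reject
  (0,2)=. (1,1)=* (4,2)=* -> step gives (0,0)='*' but target has '.' -> reject
  (0,2)=* (1,1)=. (4,2)=. -> step gives (3,1)='.' but target has '*' -> reject
  (0,2)=* (1,1)=. (4,2)=* -> step reproduces the target at every cell -> ACCEPT
  (0,2)=* (1,1)=* (4,2)=. -> step gives (0,0)='*' but target has '.' -> reject
  (0,2)=* (1,1)=* (4,2)=* -> step gives (0,0)='*' but target has '.' -> reject
Unique solution: (0,2)=live, (1,1)=dead, (4,2)=live.
Check: live-neighbor counts of every cell in the completed generation 0:
22242
24343
13242
13242
02221
Applying B3/S23 to generation 0 with these counts gives:
.**.*
*.*.*
.*..*
.**..
..**.
which matches the target exactly.

Answer: .**.*
*..**
*...*
..*..
..**.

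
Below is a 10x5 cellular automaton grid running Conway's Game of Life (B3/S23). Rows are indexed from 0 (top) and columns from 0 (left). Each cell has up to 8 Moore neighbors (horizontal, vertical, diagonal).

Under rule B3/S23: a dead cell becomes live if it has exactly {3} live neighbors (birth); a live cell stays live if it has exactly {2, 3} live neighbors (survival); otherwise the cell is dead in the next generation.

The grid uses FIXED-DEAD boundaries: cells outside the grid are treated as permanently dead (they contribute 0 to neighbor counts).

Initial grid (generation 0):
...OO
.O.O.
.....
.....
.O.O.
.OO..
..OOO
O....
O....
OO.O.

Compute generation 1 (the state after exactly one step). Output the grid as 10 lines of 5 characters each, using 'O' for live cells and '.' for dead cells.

Simulating step by step:
Generation 0 (given above): 16 live cells
Generation 1: 16 live cells
(generation 1 grid is the final answer)

Answer: ..OOO
..OOO
.....
.....
.O...
.O..O
..OO.
.O.O.
O....
OO...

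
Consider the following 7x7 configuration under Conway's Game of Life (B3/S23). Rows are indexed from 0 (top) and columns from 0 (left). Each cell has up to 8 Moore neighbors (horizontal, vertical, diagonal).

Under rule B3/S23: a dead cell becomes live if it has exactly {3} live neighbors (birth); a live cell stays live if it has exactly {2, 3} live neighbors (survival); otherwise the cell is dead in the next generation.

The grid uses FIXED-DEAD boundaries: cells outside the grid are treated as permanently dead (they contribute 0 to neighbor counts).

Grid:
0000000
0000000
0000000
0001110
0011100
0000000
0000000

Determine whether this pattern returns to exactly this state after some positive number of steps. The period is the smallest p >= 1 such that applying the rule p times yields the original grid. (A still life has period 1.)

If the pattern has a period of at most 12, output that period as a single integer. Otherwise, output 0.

Simulating and comparing each generation to the original:
Gen 0 (original, given above): 6 live cells
Gen 1: 6 live cells, differs from original
Gen 2: 6 live cells, MATCHES original -> period = 2

Answer: 2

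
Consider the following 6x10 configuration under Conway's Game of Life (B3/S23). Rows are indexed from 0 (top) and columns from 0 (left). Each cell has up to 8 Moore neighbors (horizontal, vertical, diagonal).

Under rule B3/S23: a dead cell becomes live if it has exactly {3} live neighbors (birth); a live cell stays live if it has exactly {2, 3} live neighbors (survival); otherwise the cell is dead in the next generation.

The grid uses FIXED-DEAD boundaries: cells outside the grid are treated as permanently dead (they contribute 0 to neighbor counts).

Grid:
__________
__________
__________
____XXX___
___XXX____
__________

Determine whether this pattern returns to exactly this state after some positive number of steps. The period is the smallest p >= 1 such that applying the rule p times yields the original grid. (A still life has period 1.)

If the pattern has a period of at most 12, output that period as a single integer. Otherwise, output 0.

Answer: 2

Derivation:
Simulating and comparing each generation to the original:
Gen 0 (original, given above): 6 live cells
Gen 1: 6 live cells, differs from original
Gen 2: 6 live cells, MATCHES original -> period = 2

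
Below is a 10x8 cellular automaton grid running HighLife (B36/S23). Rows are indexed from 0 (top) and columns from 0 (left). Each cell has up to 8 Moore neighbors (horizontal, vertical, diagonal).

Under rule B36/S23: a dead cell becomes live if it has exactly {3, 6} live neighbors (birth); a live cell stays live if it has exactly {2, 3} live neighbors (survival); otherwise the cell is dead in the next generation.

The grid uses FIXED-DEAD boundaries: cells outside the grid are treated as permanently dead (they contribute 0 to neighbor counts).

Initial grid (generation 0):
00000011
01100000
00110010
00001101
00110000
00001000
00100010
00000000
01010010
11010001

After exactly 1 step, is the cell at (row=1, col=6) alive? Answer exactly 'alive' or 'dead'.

Answer: alive

Derivation:
Simulating step by step:
Generation 0 (given above): 22 live cells
Generation 1: 22 live cells
00000000
01110011
01111110
00001110
00010100
00100000
00000000
00100000
11000000
11000000

Cell (1,6) at generation 1: 1 -> alive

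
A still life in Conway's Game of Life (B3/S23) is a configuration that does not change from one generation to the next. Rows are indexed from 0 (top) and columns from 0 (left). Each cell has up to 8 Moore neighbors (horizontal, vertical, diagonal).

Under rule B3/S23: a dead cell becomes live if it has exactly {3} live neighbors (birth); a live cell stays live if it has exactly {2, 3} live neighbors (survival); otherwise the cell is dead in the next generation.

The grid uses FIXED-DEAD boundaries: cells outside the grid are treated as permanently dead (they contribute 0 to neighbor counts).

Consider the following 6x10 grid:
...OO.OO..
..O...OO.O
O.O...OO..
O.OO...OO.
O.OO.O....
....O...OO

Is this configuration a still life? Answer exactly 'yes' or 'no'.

Compute generation 1 and compare to generation 0 (given above):
Generation 1:
...O.OOOO.
.OO.......
..O.......
O...O..OO.
..O....O.O
...OO.....
Cell (0,4) differs: gen0=1 vs gen1=0 -> NOT a still life.

Answer: no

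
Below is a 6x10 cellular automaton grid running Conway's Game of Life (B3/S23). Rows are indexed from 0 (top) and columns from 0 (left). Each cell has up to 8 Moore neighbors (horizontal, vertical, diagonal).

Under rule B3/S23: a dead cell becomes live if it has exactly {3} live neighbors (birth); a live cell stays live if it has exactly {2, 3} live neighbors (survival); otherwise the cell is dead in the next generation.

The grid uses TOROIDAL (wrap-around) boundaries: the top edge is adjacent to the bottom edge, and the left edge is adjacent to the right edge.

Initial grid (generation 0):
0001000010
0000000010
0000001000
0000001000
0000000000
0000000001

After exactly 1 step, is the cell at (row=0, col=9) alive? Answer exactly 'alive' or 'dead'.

Simulating step by step:
Generation 0 (given above): 6 live cells
Generation 1: 4 live cells
0000000011
0000000100
0000000100
0000000000
0000000000
0000000000

Cell (0,9) at generation 1: 1 -> alive

Answer: alive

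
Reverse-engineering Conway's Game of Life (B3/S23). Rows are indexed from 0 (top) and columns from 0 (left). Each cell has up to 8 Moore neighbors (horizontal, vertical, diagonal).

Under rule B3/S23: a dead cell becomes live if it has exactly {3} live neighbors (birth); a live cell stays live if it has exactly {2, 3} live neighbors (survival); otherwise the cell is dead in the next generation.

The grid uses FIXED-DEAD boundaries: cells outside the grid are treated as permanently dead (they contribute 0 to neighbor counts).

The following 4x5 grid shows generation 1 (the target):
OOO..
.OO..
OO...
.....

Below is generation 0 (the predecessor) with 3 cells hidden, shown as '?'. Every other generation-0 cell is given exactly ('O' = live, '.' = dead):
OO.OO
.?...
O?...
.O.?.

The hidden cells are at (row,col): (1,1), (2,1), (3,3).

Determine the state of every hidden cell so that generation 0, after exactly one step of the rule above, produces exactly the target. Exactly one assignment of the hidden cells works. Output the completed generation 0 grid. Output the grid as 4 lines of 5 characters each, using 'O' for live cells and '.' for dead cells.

Hidden generation-0 cells (in order): (1,1), (2,1), (3,3).
A hidden cell only influences target cells in its own 3x3 neighborhood. Try each of the 2^3 = 8 assignments, step the completed generation 0 forward once under B3/S23, and compare with the target:
  (1,1)=. (2,1)=. (3,3)=. -> step gives (0,0)='.' but target has 'O' -> reject
  (1,1)=. (2,1)=. (3,3)=O -> step gives (0,0)='.' but target has 'O' -> reject
  (1,1)=. (2,1)=O (3,3)=. -> step gives (0,0)='.' but target has 'O' -> reject
  (1,1)=. (2,1)=O (3,3)=O -> step gives (0,0)='.' but target has 'O' -> reject
  (1,1)=O (2,1)=. (3,3)=. -> step reproduces the target at every cell -> ACCEPT
  (1,1)=O (2,1)=. (3,3)=O -> step gives (2,2)='O' but target has '.' -> reject
  (1,1)=O (2,1)=O (3,3)=. -> step gives (1,1)='.' but target has 'O' -> reject
  (1,1)=O (2,1)=O (3,3)=O -> step gives (1,1)='.' but target has 'O' -> reject
Unique solution: (1,1)=live, (2,1)=dead, (3,3)=dead.
Check: live-neighbor counts of every cell in the completed generation 0:
22311
43322
23200
21100
Applying B3/S23 to generation 0 with these counts gives:
OOO..
.OO..
OO...
.....
which matches the target exactly.

Answer: OO.OO
.O...
O....
.O...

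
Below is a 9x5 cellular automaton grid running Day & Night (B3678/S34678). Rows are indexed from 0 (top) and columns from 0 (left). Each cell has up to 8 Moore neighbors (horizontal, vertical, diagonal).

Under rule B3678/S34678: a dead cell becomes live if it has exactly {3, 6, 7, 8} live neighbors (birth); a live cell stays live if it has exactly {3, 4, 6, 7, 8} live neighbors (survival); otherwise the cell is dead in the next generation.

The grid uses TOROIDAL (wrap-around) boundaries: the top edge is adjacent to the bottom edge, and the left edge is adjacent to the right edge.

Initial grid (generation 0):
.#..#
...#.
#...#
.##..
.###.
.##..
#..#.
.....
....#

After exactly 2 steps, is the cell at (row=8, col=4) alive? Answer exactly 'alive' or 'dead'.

Simulating step by step:
Generation 0 (given above): 15 live cells
Generation 1: 18 live cells
#..#.
.....
.###.
.##.#
#.##.
##..#
.##..
....#
#....
Generation 2: 21 live cells
....#
.#.##
####.
..###
.###.
#...#
.#.##
##...
.....

Cell (8,4) at generation 2: 0 -> dead

Answer: dead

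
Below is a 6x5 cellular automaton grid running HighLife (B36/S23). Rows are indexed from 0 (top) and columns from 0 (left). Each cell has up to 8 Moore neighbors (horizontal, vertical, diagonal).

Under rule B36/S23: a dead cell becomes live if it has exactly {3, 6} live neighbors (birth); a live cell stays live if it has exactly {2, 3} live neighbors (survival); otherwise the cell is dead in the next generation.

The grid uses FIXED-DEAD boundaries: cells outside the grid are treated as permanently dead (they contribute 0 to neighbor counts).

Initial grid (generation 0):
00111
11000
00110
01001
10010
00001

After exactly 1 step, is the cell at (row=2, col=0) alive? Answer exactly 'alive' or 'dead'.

Simulating step by step:
Generation 0 (given above): 12 live cells
Generation 1: 12 live cells
01110
01001
10110
01001
00011
00000

Cell (2,0) at generation 1: 1 -> alive

Answer: alive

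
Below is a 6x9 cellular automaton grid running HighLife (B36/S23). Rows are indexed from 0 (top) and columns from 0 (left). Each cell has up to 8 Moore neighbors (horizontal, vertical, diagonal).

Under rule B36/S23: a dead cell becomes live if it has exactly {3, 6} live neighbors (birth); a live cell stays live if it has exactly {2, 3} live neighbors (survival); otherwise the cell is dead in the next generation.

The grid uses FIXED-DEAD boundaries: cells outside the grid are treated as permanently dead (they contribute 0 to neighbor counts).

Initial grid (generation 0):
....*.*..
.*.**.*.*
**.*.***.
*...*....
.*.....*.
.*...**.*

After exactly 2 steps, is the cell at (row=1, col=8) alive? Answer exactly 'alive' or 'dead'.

Simulating step by step:
Generation 0 (given above): 21 live cells
Generation 1: 24 live cells
...**..*.
**.*.*...
**.*..**.
*.*.**.*.
**...***.
......**.
Generation 2: 21 live cells
..***....
**.*.*.*.
...*...*.
.****...*
**..*...*
.....*.*.

Cell (1,8) at generation 2: 0 -> dead

Answer: dead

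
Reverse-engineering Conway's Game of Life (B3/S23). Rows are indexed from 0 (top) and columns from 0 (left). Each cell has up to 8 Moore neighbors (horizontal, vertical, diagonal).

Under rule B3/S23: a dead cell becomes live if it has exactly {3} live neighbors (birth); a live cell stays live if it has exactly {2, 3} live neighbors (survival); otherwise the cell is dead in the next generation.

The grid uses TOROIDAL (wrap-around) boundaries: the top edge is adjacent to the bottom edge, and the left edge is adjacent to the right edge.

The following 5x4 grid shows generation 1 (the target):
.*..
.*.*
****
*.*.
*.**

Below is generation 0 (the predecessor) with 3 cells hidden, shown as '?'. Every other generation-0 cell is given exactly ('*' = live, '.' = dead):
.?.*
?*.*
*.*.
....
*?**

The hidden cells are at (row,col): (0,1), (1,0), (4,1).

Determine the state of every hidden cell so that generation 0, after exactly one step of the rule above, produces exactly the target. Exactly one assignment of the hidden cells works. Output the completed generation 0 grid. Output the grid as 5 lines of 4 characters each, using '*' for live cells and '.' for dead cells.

Answer: ...*
.*.*
*.*.
....
*.**

Derivation:
Hidden generation-0 cells (in order): (0,1), (1,0), (4,1).
A hidden cell only influences target cells in its own 3x3 neighborhood. Try each of the 2^3 = 8 assignments, step the completed generation 0 forward once under B3/S23, and compare with the target:
  (0,1)=. (1,0)=. (4,1)=. -> step reproduces the target at every cell -> ACCEPT
  (0,1)=. (1,0)=. (4,1)=* -> step gives (0,1)='.' but target has '*' -> reject
  (0,1)=. (1,0)=* (4,1)=. -> step gives (0,1)='.' but target has '*' -> reject
  (0,1)=. (1,0)=* (4,1)=* -> step gives (0,1)='.' but target has '*' -> reject
  (0,1)=* (1,0)=. (4,1)=. -> step gives (4,1)='*' but target has '.' -> reject
  (0,1)=* (1,0)=. (4,1)=* -> step gives (0,1)='.' but target has '*' -> reject
  (0,1)=* (1,0)=* (4,1)=. -> step gives (0,1)='.' but target has '*' -> reject
  (0,1)=* (1,0)=* (4,1)=* -> step gives (0,1)='.' but target has '*' -> reject
Unique solution: (0,1)=dead, (1,0)=dead, (4,1)=dead.
Check: live-neighbor counts of every cell in the completed generation 0:
5354
4243
2323
3435
2223
Applying B3/S23 to generation 0 with these counts gives:
.*..
.*.*
****
*.*.
*.**
which matches the target exactly.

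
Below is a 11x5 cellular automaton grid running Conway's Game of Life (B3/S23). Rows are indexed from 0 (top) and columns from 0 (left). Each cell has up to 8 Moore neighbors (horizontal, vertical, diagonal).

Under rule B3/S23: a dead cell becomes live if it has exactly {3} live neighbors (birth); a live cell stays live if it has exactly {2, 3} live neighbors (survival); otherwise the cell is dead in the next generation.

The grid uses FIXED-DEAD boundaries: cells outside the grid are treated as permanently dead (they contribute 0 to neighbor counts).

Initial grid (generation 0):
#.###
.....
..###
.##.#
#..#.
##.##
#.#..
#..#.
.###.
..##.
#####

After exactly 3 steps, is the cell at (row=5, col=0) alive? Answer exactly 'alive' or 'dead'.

Answer: alive

Derivation:
Simulating step by step:
Generation 0 (given above): 30 live cells
Generation 1: 21 live cells
...#.
.#...
.##.#
.#..#
#....
#..##
#.#.#
#..#.
.#..#
#....
.#..#
Generation 2: 28 live cells
.....
.#.#.
####.
####.
##.##
#..##
#.#.#
#.###
##...
##...
.....
Generation 3: 13 live cells
.....
##.#.
....#
.....
.....
#....
#.#..
#.#.#
...#.
##...
.....

Cell (5,0) at generation 3: 1 -> alive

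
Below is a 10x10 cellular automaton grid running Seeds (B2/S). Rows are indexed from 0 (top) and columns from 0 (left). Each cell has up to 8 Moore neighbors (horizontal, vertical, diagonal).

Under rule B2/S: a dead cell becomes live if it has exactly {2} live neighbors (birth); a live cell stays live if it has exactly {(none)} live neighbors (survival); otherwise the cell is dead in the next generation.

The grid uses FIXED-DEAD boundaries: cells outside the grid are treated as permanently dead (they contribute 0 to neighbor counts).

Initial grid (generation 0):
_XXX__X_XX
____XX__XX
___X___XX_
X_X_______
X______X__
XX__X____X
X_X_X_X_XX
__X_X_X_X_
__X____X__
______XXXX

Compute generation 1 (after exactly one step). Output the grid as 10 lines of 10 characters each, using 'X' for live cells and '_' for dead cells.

Simulating step by step:
Generation 0 (given above): 37 live cells
Generation 1: 13 live cells
(generation 1 grid is the final answer)

Answer: __________
_X________
_XX__XX___
___X__X___
__XX____X_
__X___X___
__________
__________
_X________
__________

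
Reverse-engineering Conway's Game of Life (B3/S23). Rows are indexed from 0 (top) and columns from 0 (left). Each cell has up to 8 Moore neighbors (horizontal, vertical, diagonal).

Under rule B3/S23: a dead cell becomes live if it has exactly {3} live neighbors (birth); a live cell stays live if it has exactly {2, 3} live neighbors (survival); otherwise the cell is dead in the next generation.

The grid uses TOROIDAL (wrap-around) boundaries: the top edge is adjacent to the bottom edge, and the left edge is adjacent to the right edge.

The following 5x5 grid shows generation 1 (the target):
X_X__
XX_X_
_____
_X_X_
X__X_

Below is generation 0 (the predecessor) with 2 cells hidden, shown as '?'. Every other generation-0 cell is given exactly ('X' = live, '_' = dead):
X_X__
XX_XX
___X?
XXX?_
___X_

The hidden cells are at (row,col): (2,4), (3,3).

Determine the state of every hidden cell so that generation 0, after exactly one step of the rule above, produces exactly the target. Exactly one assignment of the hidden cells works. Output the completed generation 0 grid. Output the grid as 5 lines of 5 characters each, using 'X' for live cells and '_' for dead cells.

Hidden generation-0 cells (in order): (2,4), (3,3).
A hidden cell only influences target cells in its own 3x3 neighborhood. Try each of the 2^2 = 4 assignments, step the completed generation 0 forward once under B3/S23, and compare with the target:
  (2,4)=_ (3,3)=_ -> step gives (2,3)='X' but target has '_' -> reject
  (2,4)=_ (3,3)=X -> step reproduces the target at every cell -> ACCEPT
  (2,4)=X (3,3)=_ -> step gives (1,0)='_' but target has 'X' -> reject
  (2,4)=X (3,3)=X -> step gives (1,0)='_' but target has 'X' -> reject
Unique solution: (2,4)=dead, (3,3)=live.
Check: live-neighbor counts of every cell in the completed generation 0:
34345
33434
55646
12434
35534
Applying B3/S23 to generation 0 with these counts gives:
X_X__
XX_X_
_____
_X_X_
X__X_
which matches the target exactly.

Answer: X_X__
XX_XX
___X_
XXXX_
___X_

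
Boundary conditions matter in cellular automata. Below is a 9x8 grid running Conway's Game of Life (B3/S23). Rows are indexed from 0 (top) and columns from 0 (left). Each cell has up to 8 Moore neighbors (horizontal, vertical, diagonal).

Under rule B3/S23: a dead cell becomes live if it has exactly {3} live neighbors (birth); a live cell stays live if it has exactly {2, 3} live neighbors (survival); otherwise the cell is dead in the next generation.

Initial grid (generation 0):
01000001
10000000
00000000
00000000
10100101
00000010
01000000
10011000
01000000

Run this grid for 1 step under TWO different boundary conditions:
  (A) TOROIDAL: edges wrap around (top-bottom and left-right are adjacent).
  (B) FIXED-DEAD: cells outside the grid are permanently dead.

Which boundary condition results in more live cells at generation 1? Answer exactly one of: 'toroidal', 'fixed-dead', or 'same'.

Under TOROIDAL boundary, generation 1:
01000000
10000000
00000000
00000000
00000011
11000011
00000000
11100000
01100000
Population = 13

Under FIXED-DEAD boundary, generation 1:
00000000
00000000
00000000
00000000
00000010
01000010
00000000
11100000
00000000
Population = 6

Comparison: toroidal=13, fixed-dead=6 -> toroidal

Answer: toroidal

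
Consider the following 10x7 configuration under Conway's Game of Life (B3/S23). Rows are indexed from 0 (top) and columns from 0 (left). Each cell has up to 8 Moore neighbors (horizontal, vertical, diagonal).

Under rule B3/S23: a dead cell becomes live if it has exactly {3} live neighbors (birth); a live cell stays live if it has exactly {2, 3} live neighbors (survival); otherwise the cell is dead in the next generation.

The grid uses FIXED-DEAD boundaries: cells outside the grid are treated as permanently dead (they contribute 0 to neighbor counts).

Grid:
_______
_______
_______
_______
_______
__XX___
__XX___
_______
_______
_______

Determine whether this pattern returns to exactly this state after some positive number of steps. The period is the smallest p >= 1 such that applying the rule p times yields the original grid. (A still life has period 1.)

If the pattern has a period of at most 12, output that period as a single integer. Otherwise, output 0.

Answer: 1

Derivation:
Simulating and comparing each generation to the original:
Gen 0 (original, given above): 4 live cells
Gen 1: 4 live cells, MATCHES original -> period = 1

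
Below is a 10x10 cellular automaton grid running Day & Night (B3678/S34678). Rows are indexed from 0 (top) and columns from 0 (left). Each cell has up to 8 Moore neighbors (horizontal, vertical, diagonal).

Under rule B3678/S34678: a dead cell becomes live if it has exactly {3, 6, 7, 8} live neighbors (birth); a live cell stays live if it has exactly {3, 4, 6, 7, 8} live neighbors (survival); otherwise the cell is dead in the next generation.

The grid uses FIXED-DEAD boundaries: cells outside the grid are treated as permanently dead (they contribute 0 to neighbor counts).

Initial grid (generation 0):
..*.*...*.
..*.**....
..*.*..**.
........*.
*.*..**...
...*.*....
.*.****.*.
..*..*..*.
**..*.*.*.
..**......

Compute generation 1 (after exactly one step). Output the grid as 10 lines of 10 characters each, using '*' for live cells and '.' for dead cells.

Simulating step by step:
Generation 0 (given above): 33 live cells
Generation 1: 28 live cells
(generation 1 grid is the final answer)

Answer: .....*....
.*.***.**.
.....*....
.*.*.**...
....*.....
.*.**..*..
...*.***..
*.*......*
.*...*.*..
.*........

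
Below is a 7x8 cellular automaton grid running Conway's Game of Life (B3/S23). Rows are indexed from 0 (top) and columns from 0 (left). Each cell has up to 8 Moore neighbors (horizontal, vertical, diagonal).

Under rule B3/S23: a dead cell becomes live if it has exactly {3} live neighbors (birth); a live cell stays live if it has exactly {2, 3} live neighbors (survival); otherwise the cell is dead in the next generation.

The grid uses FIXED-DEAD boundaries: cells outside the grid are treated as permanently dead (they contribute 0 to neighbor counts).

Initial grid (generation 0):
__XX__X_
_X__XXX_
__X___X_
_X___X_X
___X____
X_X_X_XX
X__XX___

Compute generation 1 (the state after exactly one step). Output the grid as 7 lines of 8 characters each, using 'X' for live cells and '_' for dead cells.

Simulating step by step:
Generation 0 (given above): 21 live cells
Generation 1: 28 live cells
(generation 1 grid is the final answer)

Answer: __XXX_X_
_X__X_XX
_XX_X__X
__X___X_
_XXXXX_X
_XX_XX__
_X_XXX__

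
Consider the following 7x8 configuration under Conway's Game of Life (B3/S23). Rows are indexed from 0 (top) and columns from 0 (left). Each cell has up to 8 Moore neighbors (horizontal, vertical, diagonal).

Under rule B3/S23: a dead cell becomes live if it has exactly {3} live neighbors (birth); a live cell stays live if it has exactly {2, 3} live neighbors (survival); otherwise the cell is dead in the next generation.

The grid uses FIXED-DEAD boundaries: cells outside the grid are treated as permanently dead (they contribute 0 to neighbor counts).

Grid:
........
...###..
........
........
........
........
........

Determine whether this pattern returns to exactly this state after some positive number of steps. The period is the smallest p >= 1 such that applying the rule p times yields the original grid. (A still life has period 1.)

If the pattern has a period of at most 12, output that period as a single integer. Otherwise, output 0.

Simulating and comparing each generation to the original:
Gen 0 (original, given above): 3 live cells
Gen 1: 3 live cells, differs from original
Gen 2: 3 live cells, MATCHES original -> period = 2

Answer: 2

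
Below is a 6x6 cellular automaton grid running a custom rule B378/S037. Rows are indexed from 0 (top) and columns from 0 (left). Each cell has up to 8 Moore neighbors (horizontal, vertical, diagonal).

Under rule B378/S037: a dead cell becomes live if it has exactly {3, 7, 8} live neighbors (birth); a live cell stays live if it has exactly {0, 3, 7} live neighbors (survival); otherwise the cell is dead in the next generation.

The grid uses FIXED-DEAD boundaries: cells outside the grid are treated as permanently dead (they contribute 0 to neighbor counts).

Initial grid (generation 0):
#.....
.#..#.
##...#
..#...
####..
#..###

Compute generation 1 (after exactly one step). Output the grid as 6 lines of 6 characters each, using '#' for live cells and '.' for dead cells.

Answer: ......
.#....
.##...
...#..
......
...##.

Derivation:
Simulating step by step:
Generation 0 (given above): 15 live cells
Generation 1: 6 live cells
(generation 1 grid is the final answer)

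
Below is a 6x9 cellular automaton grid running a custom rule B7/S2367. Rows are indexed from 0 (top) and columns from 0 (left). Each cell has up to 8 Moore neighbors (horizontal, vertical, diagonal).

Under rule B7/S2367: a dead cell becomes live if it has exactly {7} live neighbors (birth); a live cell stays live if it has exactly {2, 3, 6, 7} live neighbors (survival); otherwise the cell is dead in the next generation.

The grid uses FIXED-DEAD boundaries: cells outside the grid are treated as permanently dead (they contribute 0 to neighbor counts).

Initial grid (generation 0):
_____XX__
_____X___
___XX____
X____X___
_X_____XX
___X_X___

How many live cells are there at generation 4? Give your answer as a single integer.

Simulating step by step:
Generation 0 (given above): 12 live cells
Generation 1: 4 live cells
_____XX__
_____X___
____X____
_________
_________
_________
Generation 2: 3 live cells
_____XX__
_____X___
_________
_________
_________
_________
Generation 3: 3 live cells
_____XX__
_____X___
_________
_________
_________
_________
Generation 4: 3 live cells
_____XX__
_____X___
_________
_________
_________
_________
Population at generation 4: 3

Answer: 3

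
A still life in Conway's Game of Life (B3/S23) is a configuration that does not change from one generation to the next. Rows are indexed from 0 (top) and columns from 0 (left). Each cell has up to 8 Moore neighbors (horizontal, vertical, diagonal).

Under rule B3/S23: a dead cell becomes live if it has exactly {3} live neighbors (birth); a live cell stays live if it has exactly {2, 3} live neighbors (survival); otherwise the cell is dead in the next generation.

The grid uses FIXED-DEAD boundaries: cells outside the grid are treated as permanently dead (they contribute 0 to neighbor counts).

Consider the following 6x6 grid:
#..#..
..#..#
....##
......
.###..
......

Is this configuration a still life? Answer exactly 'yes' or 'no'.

Answer: no

Derivation:
Compute generation 1 and compare to generation 0 (given above):
Generation 1:
......
...#.#
....##
..###.
..#...
..#...
Cell (0,0) differs: gen0=1 vs gen1=0 -> NOT a still life.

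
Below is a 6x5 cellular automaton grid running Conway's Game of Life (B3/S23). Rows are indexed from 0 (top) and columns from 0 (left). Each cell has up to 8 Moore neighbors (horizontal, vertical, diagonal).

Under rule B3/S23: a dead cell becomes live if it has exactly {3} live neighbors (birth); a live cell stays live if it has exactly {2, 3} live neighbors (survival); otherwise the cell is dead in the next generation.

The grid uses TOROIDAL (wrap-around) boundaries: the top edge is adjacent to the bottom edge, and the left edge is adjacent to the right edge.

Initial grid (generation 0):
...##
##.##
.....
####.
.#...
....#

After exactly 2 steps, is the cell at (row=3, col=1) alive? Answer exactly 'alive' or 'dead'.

Simulating step by step:
Generation 0 (given above): 12 live cells
Generation 1: 13 live cells
..#..
#.##.
.....
###..
.#.##
#..##
Generation 2: 15 live cells
#.#..
.###.
#..##
#####
.....
##...

Cell (3,1) at generation 2: 1 -> alive

Answer: alive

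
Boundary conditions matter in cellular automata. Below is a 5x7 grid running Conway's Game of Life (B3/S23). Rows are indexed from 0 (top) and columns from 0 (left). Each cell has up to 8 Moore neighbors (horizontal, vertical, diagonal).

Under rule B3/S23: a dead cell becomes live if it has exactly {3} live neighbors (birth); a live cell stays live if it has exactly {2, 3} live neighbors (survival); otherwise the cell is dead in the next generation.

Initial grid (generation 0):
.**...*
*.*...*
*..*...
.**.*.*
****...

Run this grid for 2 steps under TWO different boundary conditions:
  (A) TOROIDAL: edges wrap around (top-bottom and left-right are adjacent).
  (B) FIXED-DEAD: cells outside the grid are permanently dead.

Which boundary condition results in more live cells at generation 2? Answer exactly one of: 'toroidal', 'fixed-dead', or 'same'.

Answer: toroidal

Derivation:
Under TOROIDAL boundary, generation 2:
*.....*
..*****
..**.**
....*.*
*.....*
Population = 15

Under FIXED-DEAD boundary, generation 2:
.***...
*..**..
.***...
...**..
.......
Population = 11

Comparison: toroidal=15, fixed-dead=11 -> toroidal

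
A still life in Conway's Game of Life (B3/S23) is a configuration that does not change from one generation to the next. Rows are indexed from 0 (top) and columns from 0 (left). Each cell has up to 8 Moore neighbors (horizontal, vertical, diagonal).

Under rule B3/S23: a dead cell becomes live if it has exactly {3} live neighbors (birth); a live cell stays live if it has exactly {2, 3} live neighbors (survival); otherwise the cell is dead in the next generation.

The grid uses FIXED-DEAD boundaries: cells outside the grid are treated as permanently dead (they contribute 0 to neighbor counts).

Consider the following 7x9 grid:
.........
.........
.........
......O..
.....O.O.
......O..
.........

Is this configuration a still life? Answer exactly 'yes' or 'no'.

Compute generation 1 and compare to generation 0 (given above):
Generation 1:
.........
.........
.........
......O..
.....O.O.
......O..
.........
The grids are IDENTICAL -> still life.

Answer: yes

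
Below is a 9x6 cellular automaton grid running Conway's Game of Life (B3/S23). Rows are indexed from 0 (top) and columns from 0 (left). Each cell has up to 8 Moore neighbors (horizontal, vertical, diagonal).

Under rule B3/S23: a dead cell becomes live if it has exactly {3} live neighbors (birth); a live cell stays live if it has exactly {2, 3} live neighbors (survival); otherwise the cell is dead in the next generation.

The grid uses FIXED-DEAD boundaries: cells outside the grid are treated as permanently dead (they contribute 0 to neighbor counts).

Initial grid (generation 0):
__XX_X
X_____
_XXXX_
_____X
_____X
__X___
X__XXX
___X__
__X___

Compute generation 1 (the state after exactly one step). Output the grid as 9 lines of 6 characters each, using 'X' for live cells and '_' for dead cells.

Simulating step by step:
Generation 0 (given above): 17 live cells
Generation 1: 14 live cells
(generation 1 grid is the final answer)

Answer: ______
______
_XXXX_
__XX_X
______
___X_X
__XXX_
__XX__
______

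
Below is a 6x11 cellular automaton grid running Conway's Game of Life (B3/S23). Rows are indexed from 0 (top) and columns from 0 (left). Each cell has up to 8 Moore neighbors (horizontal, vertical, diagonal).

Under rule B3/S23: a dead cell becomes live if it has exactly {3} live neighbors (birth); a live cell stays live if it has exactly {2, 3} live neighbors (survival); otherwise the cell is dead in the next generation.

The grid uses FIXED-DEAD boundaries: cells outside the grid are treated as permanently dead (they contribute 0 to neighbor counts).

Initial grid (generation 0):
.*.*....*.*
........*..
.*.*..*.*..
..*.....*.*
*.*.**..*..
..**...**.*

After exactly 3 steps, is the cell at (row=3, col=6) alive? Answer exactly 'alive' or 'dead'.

Answer: alive

Derivation:
Simulating step by step:
Generation 0 (given above): 22 live cells
Generation 1: 18 live cells
.........*.
........*..
..*.....*..
..*.**..*..
..*.*...*..
.****..***.
Generation 2: 19 live cells
...........
........**.
...*...***.
.**.**.***.
...........
.**.*..***.
Generation 3: 17 live cells
...........
.......*.*.
..***.*...*
..***.**.*.
....***....
........*..

Cell (3,6) at generation 3: 1 -> alive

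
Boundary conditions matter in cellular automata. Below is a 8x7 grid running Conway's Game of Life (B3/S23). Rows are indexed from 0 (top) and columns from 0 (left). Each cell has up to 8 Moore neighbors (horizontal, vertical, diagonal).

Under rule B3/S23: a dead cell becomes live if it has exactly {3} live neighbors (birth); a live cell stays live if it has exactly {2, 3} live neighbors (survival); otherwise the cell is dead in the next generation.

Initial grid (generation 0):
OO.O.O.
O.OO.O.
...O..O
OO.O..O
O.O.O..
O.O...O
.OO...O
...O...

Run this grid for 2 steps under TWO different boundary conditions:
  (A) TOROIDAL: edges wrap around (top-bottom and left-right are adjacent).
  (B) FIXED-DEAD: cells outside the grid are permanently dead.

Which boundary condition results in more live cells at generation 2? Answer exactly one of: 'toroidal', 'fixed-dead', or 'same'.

Under TOROIDAL boundary, generation 2:
OO.O.O.
OO.O...
O..O...
...O..O
OOO....
O...OOO
.O....O
....OOO
Population = 23

Under FIXED-DEAD boundary, generation 2:
OOO.O..
O..O.OO
O..O...
O..O...
O.O..OO
O...O..
...O...
.OOO...
Population = 22

Comparison: toroidal=23, fixed-dead=22 -> toroidal

Answer: toroidal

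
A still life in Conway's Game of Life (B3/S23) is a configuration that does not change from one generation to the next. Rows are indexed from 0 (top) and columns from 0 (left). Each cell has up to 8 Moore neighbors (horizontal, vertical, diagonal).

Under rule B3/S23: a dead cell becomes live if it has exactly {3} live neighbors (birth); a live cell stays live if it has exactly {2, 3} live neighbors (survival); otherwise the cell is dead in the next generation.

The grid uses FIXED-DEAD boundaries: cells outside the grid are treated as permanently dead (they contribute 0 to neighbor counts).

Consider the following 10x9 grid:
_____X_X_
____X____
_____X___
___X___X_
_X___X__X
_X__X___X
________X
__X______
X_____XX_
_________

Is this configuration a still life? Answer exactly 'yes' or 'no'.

Compute generation 1 and compare to generation 0 (given above):
Generation 1:
_________
____XXX__
____X____
____X_X__
__X_X__XX
_______XX
_________
_______X_
_________
_________
Cell (0,5) differs: gen0=1 vs gen1=0 -> NOT a still life.

Answer: no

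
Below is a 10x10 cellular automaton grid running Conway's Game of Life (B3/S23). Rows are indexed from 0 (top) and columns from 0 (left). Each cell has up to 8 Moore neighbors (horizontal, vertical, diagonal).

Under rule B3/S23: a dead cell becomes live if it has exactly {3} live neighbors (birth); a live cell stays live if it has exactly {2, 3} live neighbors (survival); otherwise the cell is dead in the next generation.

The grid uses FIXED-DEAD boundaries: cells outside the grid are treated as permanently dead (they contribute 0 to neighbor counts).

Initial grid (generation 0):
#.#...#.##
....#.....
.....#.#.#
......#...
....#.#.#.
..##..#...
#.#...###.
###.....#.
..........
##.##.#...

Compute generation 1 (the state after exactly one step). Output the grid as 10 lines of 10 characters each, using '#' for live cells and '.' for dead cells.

Answer: ..........
.....###.#
.....##...
......#.#.
...#..#...
.###..#.#.
#.....#.#.
#.#.....#.
...#......
..........

Derivation:
Simulating step by step:
Generation 0 (given above): 30 live cells
Generation 1: 22 live cells
(generation 1 grid is the final answer)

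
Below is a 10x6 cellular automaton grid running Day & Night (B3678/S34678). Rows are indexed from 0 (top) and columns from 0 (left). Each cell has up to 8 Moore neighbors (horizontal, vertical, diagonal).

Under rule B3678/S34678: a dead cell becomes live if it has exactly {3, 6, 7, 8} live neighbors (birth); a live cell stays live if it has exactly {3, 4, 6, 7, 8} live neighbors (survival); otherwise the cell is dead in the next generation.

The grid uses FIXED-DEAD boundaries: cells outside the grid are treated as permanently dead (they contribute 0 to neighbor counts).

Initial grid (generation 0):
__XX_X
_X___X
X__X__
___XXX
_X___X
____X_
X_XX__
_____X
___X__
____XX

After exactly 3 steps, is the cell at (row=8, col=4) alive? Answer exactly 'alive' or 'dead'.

Answer: alive

Derivation:
Simulating step by step:
Generation 0 (given above): 20 live cells
Generation 1: 16 live cells
____X_
___X__
__X__X
__X_X_
___X_X
_XXX__
____X_
__XXX_
_____X
______
Generation 2: 16 live cells
______
____X_
____X_
____XX
_X_X__
__XX__
_X_XX_
___XXX
___XX_
______
Generation 3: 13 live cells
______
______
___XX_
___XX_
___X__
_X_X__
_____X
____XX
___XXX
______

Cell (8,4) at generation 3: 1 -> alive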